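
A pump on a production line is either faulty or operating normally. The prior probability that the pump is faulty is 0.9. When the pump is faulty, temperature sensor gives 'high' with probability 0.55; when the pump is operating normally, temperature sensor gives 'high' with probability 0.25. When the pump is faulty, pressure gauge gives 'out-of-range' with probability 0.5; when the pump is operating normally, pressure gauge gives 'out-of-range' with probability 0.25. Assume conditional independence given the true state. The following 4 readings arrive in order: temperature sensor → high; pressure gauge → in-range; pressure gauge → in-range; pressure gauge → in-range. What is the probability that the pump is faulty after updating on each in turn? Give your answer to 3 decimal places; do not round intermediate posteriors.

After temperature sensor='high': P(faulty) = 0.55·0.9000 / (0.55·0.9000 + 0.25·0.1000) ≈ 0.9519
After pressure gauge='in-range': P(faulty) = 0.5·0.9519 / (0.5·0.9519 + 0.75·0.0481) ≈ 0.9296
After pressure gauge='in-range': P(faulty) = 0.5·0.9296 / (0.5·0.9296 + 0.75·0.0704) ≈ 0.8980
After pressure gauge='in-range': P(faulty) = 0.5·0.8980 / (0.5·0.8980 + 0.75·0.1020) ≈ 0.8544

0.854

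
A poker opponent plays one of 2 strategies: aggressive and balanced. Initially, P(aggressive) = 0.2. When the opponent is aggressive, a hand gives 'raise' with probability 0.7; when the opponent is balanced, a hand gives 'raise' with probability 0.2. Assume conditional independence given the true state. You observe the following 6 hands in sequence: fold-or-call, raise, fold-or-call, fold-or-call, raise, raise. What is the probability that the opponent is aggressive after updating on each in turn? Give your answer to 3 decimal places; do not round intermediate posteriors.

After 'fold-or-call': P(aggressive) = 0.3·0.2000 / (0.3·0.2000 + 0.8·0.8000) ≈ 0.0857
After 'raise': P(aggressive) = 0.7·0.0857 / (0.7·0.0857 + 0.2·0.9143) ≈ 0.2471
After 'fold-or-call': P(aggressive) = 0.3·0.2471 / (0.3·0.2471 + 0.8·0.7529) ≈ 0.1096
After 'fold-or-call': P(aggressive) = 0.3·0.1096 / (0.3·0.1096 + 0.8·0.8904) ≈ 0.0441
After 'raise': P(aggressive) = 0.7·0.0441 / (0.7·0.0441 + 0.2·0.9559) ≈ 0.1390
After 'raise': P(aggressive) = 0.7·0.1390 / (0.7·0.1390 + 0.2·0.8610) ≈ 0.3611

0.361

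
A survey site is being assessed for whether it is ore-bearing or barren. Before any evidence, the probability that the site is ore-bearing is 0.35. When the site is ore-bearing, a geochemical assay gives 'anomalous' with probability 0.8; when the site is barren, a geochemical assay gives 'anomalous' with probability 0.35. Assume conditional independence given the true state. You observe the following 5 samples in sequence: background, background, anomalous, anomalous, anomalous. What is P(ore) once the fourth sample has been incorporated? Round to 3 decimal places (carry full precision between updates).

Apply Bayes' rule sequentially, carrying P(ore) forward.
After 'background': P(ore) = 0.2·0.3500 / (0.2·0.3500 + 0.65·0.6500) ≈ 0.1421
After 'background': P(ore) = 0.2·0.1421 / (0.2·0.1421 + 0.65·0.8579) ≈ 0.0485
After 'anomalous': P(ore) = 0.8·0.0485 / (0.8·0.0485 + 0.35·0.9515) ≈ 0.1044
After 'anomalous': P(ore) = 0.8·0.1044 / (0.8·0.1044 + 0.35·0.8956) ≈ 0.2103

0.210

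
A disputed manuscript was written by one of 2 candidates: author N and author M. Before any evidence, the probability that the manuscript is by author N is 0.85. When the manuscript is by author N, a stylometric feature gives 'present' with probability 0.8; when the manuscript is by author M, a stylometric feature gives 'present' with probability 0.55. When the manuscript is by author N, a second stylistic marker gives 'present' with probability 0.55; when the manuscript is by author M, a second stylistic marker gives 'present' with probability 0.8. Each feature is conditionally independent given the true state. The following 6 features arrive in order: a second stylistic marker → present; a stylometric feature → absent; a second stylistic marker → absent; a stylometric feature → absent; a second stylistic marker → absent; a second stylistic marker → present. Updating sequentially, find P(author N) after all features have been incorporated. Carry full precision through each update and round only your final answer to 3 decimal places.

After a second stylistic marker='present': P(author N) = 0.55·0.8500 / (0.55·0.8500 + 0.8·0.1500) ≈ 0.7957
After a stylometric feature='absent': P(author N) = 0.2·0.7957 / (0.2·0.7957 + 0.45·0.2043) ≈ 0.6339
After a second stylistic marker='absent': P(author N) = 0.45·0.6339 / (0.45·0.6339 + 0.2·0.3661) ≈ 0.7957
After a stylometric feature='absent': P(author N) = 0.2·0.7957 / (0.2·0.7957 + 0.45·0.2043) ≈ 0.6339
After a second stylistic marker='absent': P(author N) = 0.45·0.6339 / (0.45·0.6339 + 0.2·0.3661) ≈ 0.7957
After a second stylistic marker='present': P(author N) = 0.55·0.7957 / (0.55·0.7957 + 0.8·0.2043) ≈ 0.7281

0.728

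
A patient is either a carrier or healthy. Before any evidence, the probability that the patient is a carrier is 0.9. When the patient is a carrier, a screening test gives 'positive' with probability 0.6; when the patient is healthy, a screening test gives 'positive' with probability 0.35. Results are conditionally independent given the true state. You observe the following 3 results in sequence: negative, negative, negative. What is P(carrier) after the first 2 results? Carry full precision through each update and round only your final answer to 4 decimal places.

After 'negative': P(carrier) = 0.4·0.9000 / (0.4·0.9000 + 0.65·0.1000) ≈ 0.8471
After 'negative': P(carrier) = 0.4·0.8471 / (0.4·0.8471 + 0.65·0.1529) ≈ 0.7732

0.7732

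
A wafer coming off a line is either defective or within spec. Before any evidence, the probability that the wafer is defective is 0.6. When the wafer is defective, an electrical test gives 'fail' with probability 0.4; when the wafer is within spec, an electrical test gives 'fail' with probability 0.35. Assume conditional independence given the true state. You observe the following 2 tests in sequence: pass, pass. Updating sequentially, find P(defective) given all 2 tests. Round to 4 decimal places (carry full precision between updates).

After 'pass': P(defective) = 0.6·0.6000 / (0.6·0.6000 + 0.65·0.4000) ≈ 0.5806
After 'pass': P(defective) = 0.6·0.5806 / (0.6·0.5806 + 0.65·0.4194) ≈ 0.5610

0.5610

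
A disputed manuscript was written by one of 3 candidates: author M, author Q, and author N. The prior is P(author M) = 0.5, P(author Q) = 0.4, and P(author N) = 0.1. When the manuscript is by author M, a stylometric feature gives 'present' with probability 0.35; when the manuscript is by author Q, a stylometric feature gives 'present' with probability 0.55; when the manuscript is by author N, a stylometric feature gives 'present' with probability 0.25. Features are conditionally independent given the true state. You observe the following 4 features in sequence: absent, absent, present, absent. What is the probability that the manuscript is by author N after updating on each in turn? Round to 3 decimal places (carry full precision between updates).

0.134

After 'absent': normaliser = 0.65·0.5000 + 0.45·0.4000 + 0.75·0.1000; P(author M) ≈ 0.5603, P(author Q) ≈ 0.3103, P(author N) ≈ 0.1293
After 'absent': normaliser = 0.65·0.5603 + 0.45·0.3103 + 0.75·0.1293; P(author M) ≈ 0.6062, P(author Q) ≈ 0.2324, P(author N) ≈ 0.1614
After 'present': normaliser = 0.35·0.6062 + 0.55·0.2324 + 0.25·0.1614; P(author M) ≈ 0.5578, P(author Q) ≈ 0.3361, P(author N) ≈ 0.1061
After 'absent': normaliser = 0.65·0.5578 + 0.45·0.3361 + 0.75·0.1061; P(author M) ≈ 0.6110, P(author Q) ≈ 0.2549, P(author N) ≈ 0.1341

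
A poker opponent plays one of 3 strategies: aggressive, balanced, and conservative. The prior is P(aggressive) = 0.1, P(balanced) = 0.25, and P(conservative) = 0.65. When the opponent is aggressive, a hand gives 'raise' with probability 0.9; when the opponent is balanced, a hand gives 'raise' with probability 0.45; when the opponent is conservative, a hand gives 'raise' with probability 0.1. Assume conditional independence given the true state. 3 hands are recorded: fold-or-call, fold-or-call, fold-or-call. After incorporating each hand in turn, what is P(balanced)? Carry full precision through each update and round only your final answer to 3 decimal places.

0.081

After 'fold-or-call': normaliser = 0.1·0.1000 + 0.55·0.2500 + 0.9·0.6500; P(aggressive) ≈ 0.0137, P(balanced) ≈ 0.1877, P(conservative) ≈ 0.7986
After 'fold-or-call': normaliser = 0.1·0.0137 + 0.55·0.1877 + 0.9·0.7986; P(aggressive) ≈ 0.0017, P(balanced) ≈ 0.1254, P(conservative) ≈ 0.8730
After 'fold-or-call': normaliser = 0.1·0.0017 + 0.55·0.1254 + 0.9·0.8730; P(aggressive) ≈ 0.0002, P(balanced) ≈ 0.0807, P(conservative) ≈ 0.9191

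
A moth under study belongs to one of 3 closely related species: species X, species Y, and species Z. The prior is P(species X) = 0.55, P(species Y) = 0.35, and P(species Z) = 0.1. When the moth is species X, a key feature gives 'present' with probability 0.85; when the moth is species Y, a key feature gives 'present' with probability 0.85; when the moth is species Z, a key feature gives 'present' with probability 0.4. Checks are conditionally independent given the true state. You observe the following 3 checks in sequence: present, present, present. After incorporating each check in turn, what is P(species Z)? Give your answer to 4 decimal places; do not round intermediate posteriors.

After 'present': normaliser = 0.85·0.5500 + 0.85·0.3500 + 0.4·0.1000; P(species X) ≈ 0.5807, P(species Y) ≈ 0.3696, P(species Z) ≈ 0.0497
After 'present': normaliser = 0.85·0.5807 + 0.85·0.3696 + 0.4·0.0497; P(species X) ≈ 0.5964, P(species Y) ≈ 0.3795, P(species Z) ≈ 0.0240
After 'present': normaliser = 0.85·0.5964 + 0.85·0.3795 + 0.4·0.0240; P(species X) ≈ 0.6041, P(species Y) ≈ 0.3844, P(species Z) ≈ 0.0114

0.0114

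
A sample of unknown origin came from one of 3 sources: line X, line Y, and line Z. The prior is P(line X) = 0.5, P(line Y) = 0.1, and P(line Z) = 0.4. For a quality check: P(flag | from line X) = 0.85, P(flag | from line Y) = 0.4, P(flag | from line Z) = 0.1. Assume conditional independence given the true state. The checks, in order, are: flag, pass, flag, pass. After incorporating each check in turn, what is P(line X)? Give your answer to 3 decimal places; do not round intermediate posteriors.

After 'flag': normaliser = 0.85·0.5000 + 0.4·0.1000 + 0.1·0.4000; P(line X) ≈ 0.8416, P(line Y) ≈ 0.0792, P(line Z) ≈ 0.0792
After 'pass': normaliser = 0.15·0.8416 + 0.6·0.0792 + 0.9·0.0792; P(line X) ≈ 0.5152, P(line Y) ≈ 0.1939, P(line Z) ≈ 0.2909
After 'flag': normaliser = 0.85·0.5152 + 0.4·0.1939 + 0.1·0.2909; P(line X) ≈ 0.8041, P(line Y) ≈ 0.1425, P(line Z) ≈ 0.0534
After 'pass': normaliser = 0.15·0.8041 + 0.6·0.1425 + 0.9·0.0534; P(line X) ≈ 0.4745, P(line Y) ≈ 0.3363, P(line Z) ≈ 0.1892

0.475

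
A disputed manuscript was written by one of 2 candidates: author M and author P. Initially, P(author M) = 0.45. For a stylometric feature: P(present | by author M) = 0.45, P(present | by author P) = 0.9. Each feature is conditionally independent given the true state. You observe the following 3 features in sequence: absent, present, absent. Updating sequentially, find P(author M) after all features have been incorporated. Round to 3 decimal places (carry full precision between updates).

0.925

Apply Bayes' rule sequentially, carrying P(author M) forward.
After 'absent': P(author M) = 0.55·0.4500 / (0.55·0.4500 + 0.1·0.5500) ≈ 0.8182
After 'present': P(author M) = 0.45·0.8182 / (0.45·0.8182 + 0.9·0.1818) ≈ 0.6923
After 'absent': P(author M) = 0.55·0.6923 / (0.55·0.6923 + 0.1·0.3077) ≈ 0.9252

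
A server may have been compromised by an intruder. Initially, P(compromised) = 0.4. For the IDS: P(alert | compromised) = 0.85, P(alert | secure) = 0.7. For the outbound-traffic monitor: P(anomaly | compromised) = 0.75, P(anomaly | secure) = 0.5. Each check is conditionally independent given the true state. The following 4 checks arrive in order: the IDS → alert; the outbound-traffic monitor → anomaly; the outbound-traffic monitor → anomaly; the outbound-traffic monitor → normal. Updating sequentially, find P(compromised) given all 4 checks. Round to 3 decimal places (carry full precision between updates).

After the IDS='alert': P(compromised) = 0.85·0.4000 / (0.85·0.4000 + 0.7·0.6000) ≈ 0.4474
After the outbound-traffic monitor='anomaly': P(compromised) = 0.75·0.4474 / (0.75·0.4474 + 0.5·0.5526) ≈ 0.5484
After the outbound-traffic monitor='anomaly': P(compromised) = 0.75·0.5484 / (0.75·0.5484 + 0.5·0.4516) ≈ 0.6456
After the outbound-traffic monitor='normal': P(compromised) = 0.25·0.6456 / (0.25·0.6456 + 0.5·0.3544) ≈ 0.4766

0.477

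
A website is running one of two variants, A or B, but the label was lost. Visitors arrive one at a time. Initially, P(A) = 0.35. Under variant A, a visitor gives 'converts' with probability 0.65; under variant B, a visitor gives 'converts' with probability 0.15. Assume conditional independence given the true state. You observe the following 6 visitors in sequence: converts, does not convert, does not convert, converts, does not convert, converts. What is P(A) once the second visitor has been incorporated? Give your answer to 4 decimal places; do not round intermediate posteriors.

0.4900

Each posterior becomes the prior for the next update.
After 'converts': P(A) = 0.65·0.3500 / (0.65·0.3500 + 0.15·0.6500) ≈ 0.7000
After 'does not convert': P(A) = 0.35·0.7000 / (0.35·0.7000 + 0.85·0.3000) ≈ 0.4900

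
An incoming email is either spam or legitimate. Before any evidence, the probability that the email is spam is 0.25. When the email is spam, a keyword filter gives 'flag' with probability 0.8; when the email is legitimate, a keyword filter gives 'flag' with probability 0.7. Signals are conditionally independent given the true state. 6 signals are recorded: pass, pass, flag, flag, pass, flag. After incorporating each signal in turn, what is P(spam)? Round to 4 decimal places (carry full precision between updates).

0.1285

After 'pass': P(spam) = 0.2·0.2500 / (0.2·0.2500 + 0.3·0.7500) ≈ 0.1818
After 'pass': P(spam) = 0.2·0.1818 / (0.2·0.1818 + 0.3·0.8182) ≈ 0.1290
After 'flag': P(spam) = 0.8·0.1290 / (0.8·0.1290 + 0.7·0.8710) ≈ 0.1448
After 'flag': P(spam) = 0.8·0.1448 / (0.8·0.1448 + 0.7·0.8552) ≈ 0.1621
After 'pass': P(spam) = 0.2·0.1621 / (0.2·0.1621 + 0.3·0.8379) ≈ 0.1143
After 'flag': P(spam) = 0.8·0.1143 / (0.8·0.1143 + 0.7·0.8857) ≈ 0.1285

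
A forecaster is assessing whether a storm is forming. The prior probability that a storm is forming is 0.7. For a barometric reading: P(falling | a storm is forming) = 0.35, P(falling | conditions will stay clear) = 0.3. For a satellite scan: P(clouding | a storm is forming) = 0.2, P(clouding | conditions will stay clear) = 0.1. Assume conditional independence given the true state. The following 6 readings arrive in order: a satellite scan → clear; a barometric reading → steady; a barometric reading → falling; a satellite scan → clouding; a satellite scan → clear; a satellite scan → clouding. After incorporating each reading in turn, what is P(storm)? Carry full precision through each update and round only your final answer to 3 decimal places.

0.889

Apply Bayes' rule sequentially, carrying P(storm) forward.
After a satellite scan='clear': P(storm) = 0.8·0.7000 / (0.8·0.7000 + 0.9·0.3000) ≈ 0.6747
After a barometric reading='steady': P(storm) = 0.65·0.6747 / (0.65·0.6747 + 0.7·0.3253) ≈ 0.6582
After a barometric reading='falling': P(storm) = 0.35·0.6582 / (0.35·0.6582 + 0.3·0.3418) ≈ 0.6920
After a satellite scan='clouding': P(storm) = 0.2·0.6920 / (0.2·0.6920 + 0.1·0.3080) ≈ 0.8180
After a satellite scan='clear': P(storm) = 0.8·0.8180 / (0.8·0.8180 + 0.9·0.1820) ≈ 0.7998
After a satellite scan='clouding': P(storm) = 0.2·0.7998 / (0.2·0.7998 + 0.1·0.2002) ≈ 0.8888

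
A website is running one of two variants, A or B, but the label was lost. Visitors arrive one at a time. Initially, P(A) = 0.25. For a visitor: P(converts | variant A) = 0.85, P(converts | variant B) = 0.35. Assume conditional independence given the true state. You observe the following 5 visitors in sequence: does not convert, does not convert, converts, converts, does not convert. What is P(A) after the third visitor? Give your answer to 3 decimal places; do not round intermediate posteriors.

After 'does not convert': P(A) = 0.15·0.2500 / (0.15·0.2500 + 0.65·0.7500) ≈ 0.0714
After 'does not convert': P(A) = 0.15·0.0714 / (0.15·0.0714 + 0.65·0.9286) ≈ 0.0174
After 'converts': P(A) = 0.85·0.0174 / (0.85·0.0174 + 0.35·0.9826) ≈ 0.0413

0.041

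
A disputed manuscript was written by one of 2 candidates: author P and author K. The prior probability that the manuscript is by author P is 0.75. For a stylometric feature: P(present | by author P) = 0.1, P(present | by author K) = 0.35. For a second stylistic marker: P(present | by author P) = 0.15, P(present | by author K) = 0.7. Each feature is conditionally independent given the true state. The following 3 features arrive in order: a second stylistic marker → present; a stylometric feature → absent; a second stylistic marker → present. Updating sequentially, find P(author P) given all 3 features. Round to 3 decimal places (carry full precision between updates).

After a second stylistic marker='present': P(author P) = 0.15·0.7500 / (0.15·0.7500 + 0.7·0.2500) ≈ 0.3913
After a stylometric feature='absent': P(author P) = 0.9·0.3913 / (0.9·0.3913 + 0.65·0.6087) ≈ 0.4709
After a second stylistic marker='present': P(author P) = 0.15·0.4709 / (0.15·0.4709 + 0.7·0.5291) ≈ 0.1602

0.160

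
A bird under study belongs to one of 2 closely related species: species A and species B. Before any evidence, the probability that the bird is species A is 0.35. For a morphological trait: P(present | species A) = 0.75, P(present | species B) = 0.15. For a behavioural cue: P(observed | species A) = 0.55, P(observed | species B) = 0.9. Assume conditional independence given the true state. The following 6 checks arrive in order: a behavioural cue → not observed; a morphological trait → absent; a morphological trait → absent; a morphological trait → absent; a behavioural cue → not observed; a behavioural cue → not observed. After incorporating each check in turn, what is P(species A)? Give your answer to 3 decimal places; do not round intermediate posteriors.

0.555

After a behavioural cue='not observed': P(species A) = 0.45·0.3500 / (0.45·0.3500 + 0.1·0.6500) ≈ 0.7079
After a morphological trait='absent': P(species A) = 0.25·0.7079 / (0.25·0.7079 + 0.85·0.2921) ≈ 0.4161
After a morphological trait='absent': P(species A) = 0.25·0.4161 / (0.25·0.4161 + 0.85·0.5839) ≈ 0.1733
After a morphological trait='absent': P(species A) = 0.25·0.1733 / (0.25·0.1733 + 0.85·0.8267) ≈ 0.0581
After a behavioural cue='not observed': P(species A) = 0.45·0.0581 / (0.45·0.0581 + 0.1·0.9419) ≈ 0.2172
After a behavioural cue='not observed': P(species A) = 0.45·0.2172 / (0.45·0.2172 + 0.1·0.7828) ≈ 0.5552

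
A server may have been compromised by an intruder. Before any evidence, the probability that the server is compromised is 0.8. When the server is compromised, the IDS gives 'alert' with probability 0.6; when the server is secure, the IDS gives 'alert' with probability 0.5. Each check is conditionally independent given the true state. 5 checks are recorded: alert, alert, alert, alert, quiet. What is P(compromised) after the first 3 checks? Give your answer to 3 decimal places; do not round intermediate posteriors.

After 'alert': P(compromised) = 0.6·0.8000 / (0.6·0.8000 + 0.5·0.2000) ≈ 0.8276
After 'alert': P(compromised) = 0.6·0.8276 / (0.6·0.8276 + 0.5·0.1724) ≈ 0.8521
After 'alert': P(compromised) = 0.6·0.8521 / (0.6·0.8521 + 0.5·0.1479) ≈ 0.8736

0.874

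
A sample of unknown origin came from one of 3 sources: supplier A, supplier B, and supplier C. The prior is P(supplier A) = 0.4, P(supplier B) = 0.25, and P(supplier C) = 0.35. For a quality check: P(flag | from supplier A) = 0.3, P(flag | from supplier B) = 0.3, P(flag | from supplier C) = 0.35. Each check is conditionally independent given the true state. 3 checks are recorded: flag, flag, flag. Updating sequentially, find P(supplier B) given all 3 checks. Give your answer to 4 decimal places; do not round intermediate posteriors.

0.2073

Each posterior becomes the prior for the next update.
After 'flag': normaliser = 0.3·0.4000 + 0.3·0.2500 + 0.35·0.3500; P(supplier A) ≈ 0.3780, P(supplier B) ≈ 0.2362, P(supplier C) ≈ 0.3858
After 'flag': normaliser = 0.3·0.3780 + 0.3·0.2362 + 0.35·0.3858; P(supplier A) ≈ 0.3551, P(supplier B) ≈ 0.2219, P(supplier C) ≈ 0.4229
After 'flag': normaliser = 0.3·0.3551 + 0.3·0.2219 + 0.35·0.4229; P(supplier A) ≈ 0.3317, P(supplier B) ≈ 0.2073, P(supplier C) ≈ 0.4609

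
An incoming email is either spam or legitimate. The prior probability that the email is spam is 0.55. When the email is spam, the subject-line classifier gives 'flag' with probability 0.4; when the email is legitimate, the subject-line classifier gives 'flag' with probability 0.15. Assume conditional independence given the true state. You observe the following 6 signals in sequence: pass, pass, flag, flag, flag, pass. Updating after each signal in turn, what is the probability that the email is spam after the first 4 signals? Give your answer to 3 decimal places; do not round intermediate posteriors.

0.812

After 'pass': P(spam) = 0.6·0.5500 / (0.6·0.5500 + 0.85·0.4500) ≈ 0.4632
After 'pass': P(spam) = 0.6·0.4632 / (0.6·0.4632 + 0.85·0.5368) ≈ 0.3785
After 'flag': P(spam) = 0.4·0.3785 / (0.4·0.3785 + 0.15·0.6215) ≈ 0.6189
After 'flag': P(spam) = 0.4·0.6189 / (0.4·0.6189 + 0.15·0.3811) ≈ 0.8124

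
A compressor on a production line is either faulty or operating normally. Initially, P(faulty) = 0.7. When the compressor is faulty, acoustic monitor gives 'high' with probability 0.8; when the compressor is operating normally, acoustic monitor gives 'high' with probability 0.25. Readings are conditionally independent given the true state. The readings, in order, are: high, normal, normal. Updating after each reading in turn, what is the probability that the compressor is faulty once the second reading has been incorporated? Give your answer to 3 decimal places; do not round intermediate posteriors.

Apply Bayes' rule sequentially, carrying P(faulty) forward.
After 'high': P(faulty) = 0.8·0.7000 / (0.8·0.7000 + 0.25·0.3000) ≈ 0.8819
After 'normal': P(faulty) = 0.2·0.8819 / (0.2·0.8819 + 0.75·0.1181) ≈ 0.6657

0.666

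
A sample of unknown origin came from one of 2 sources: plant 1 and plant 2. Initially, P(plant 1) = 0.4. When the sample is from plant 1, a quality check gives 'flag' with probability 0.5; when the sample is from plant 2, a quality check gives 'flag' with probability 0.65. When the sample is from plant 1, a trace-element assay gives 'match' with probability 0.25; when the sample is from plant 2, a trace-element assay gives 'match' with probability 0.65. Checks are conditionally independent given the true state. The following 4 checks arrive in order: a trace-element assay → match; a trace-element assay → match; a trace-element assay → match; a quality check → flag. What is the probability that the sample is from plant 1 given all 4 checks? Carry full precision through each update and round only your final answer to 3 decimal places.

0.028

After a trace-element assay='match': P(plant 1) = 0.25·0.4000 / (0.25·0.4000 + 0.65·0.6000) ≈ 0.2041
After a trace-element assay='match': P(plant 1) = 0.25·0.2041 / (0.25·0.2041 + 0.65·0.7959) ≈ 0.0898
After a trace-element assay='match': P(plant 1) = 0.25·0.0898 / (0.25·0.0898 + 0.65·0.9102) ≈ 0.0365
After a quality check='flag': P(plant 1) = 0.5·0.0365 / (0.5·0.0365 + 0.65·0.9635) ≈ 0.0284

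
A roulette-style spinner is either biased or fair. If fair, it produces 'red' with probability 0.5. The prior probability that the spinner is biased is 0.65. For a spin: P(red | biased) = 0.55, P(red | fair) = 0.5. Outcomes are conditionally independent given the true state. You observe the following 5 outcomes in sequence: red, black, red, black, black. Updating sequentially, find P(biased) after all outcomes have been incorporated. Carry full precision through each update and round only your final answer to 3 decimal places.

0.621

After 'red': P(biased) = 0.55·0.6500 / (0.55·0.6500 + 0.5·0.3500) ≈ 0.6714
After 'black': P(biased) = 0.45·0.6714 / (0.45·0.6714 + 0.5·0.3286) ≈ 0.6477
After 'red': P(biased) = 0.55·0.6477 / (0.55·0.6477 + 0.5·0.3523) ≈ 0.6691
After 'black': P(biased) = 0.45·0.6691 / (0.45·0.6691 + 0.5·0.3309) ≈ 0.6454
After 'black': P(biased) = 0.45·0.6454 / (0.45·0.6454 + 0.5·0.3546) ≈ 0.6209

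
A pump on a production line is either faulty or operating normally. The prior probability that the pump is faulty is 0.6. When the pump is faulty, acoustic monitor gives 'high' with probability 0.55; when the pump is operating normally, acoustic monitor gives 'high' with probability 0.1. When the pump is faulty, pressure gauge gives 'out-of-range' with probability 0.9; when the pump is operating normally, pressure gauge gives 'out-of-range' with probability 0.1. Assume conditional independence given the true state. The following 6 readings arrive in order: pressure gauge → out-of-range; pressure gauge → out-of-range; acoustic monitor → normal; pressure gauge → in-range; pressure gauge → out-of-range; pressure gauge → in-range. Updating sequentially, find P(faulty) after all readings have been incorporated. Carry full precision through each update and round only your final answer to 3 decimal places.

0.871

After pressure gauge='out-of-range': P(faulty) = 0.9·0.6000 / (0.9·0.6000 + 0.1·0.4000) ≈ 0.9310
After pressure gauge='out-of-range': P(faulty) = 0.9·0.9310 / (0.9·0.9310 + 0.1·0.0690) ≈ 0.9918
After acoustic monitor='normal': P(faulty) = 0.45·0.9918 / (0.45·0.9918 + 0.9·0.0082) ≈ 0.9838
After pressure gauge='in-range': P(faulty) = 0.1·0.9838 / (0.1·0.9838 + 0.9·0.0162) ≈ 0.8710
After pressure gauge='out-of-range': P(faulty) = 0.9·0.8710 / (0.9·0.8710 + 0.1·0.1290) ≈ 0.9838
After pressure gauge='in-range': P(faulty) = 0.1·0.9838 / (0.1·0.9838 + 0.9·0.0162) ≈ 0.8710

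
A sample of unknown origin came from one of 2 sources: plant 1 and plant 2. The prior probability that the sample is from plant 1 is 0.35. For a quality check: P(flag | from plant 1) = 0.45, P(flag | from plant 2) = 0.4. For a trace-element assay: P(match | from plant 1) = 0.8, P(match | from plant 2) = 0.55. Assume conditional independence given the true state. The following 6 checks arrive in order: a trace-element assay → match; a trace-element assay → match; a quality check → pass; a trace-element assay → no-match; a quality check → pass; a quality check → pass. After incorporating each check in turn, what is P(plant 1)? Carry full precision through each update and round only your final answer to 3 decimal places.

0.281

After a trace-element assay='match': P(plant 1) = 0.8·0.3500 / (0.8·0.3500 + 0.55·0.6500) ≈ 0.4392
After a trace-element assay='match': P(plant 1) = 0.8·0.4392 / (0.8·0.4392 + 0.55·0.5608) ≈ 0.5325
After a quality check='pass': P(plant 1) = 0.55·0.5325 / (0.55·0.5325 + 0.6·0.4675) ≈ 0.5108
After a trace-element assay='no-match': P(plant 1) = 0.2·0.5108 / (0.2·0.5108 + 0.45·0.4892) ≈ 0.3170
After a quality check='pass': P(plant 1) = 0.55·0.3170 / (0.55·0.3170 + 0.6·0.6830) ≈ 0.2985
After a quality check='pass': P(plant 1) = 0.55·0.2985 / (0.55·0.2985 + 0.6·0.7015) ≈ 0.2806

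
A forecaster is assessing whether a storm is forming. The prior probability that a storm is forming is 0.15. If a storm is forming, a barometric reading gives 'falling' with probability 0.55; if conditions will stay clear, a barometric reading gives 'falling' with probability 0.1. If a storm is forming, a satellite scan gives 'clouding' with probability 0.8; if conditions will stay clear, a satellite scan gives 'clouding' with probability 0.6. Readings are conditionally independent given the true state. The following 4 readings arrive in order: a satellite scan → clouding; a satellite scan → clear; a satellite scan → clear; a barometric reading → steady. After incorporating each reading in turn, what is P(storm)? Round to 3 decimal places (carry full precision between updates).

0.029

After a satellite scan='clouding': P(storm) = 0.8·0.1500 / (0.8·0.1500 + 0.6·0.8500) ≈ 0.1905
After a satellite scan='clear': P(storm) = 0.2·0.1905 / (0.2·0.1905 + 0.4·0.8095) ≈ 0.1053
After a satellite scan='clear': P(storm) = 0.2·0.1053 / (0.2·0.1053 + 0.4·0.8947) ≈ 0.0556
After a barometric reading='steady': P(storm) = 0.45·0.0556 / (0.45·0.0556 + 0.9·0.9444) ≈ 0.0286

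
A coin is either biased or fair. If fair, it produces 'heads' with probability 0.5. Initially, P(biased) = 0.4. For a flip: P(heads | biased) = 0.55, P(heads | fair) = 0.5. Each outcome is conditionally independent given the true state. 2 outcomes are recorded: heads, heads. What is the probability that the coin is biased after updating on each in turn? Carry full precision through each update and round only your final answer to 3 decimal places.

After 'heads': P(biased) = 0.55·0.4000 / (0.55·0.4000 + 0.5·0.6000) ≈ 0.4231
After 'heads': P(biased) = 0.55·0.4231 / (0.55·0.4231 + 0.5·0.5769) ≈ 0.4465

0.446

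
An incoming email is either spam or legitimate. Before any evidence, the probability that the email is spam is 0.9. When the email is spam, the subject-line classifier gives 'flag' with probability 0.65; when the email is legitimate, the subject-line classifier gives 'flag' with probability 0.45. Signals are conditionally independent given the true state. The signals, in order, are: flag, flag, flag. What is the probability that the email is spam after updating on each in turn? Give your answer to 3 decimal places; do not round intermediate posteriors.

0.964

After 'flag': P(spam) = 0.65·0.9000 / (0.65·0.9000 + 0.45·0.1000) ≈ 0.9286
After 'flag': P(spam) = 0.65·0.9286 / (0.65·0.9286 + 0.45·0.0714) ≈ 0.9494
After 'flag': P(spam) = 0.65·0.9494 / (0.65·0.9494 + 0.45·0.0506) ≈ 0.9644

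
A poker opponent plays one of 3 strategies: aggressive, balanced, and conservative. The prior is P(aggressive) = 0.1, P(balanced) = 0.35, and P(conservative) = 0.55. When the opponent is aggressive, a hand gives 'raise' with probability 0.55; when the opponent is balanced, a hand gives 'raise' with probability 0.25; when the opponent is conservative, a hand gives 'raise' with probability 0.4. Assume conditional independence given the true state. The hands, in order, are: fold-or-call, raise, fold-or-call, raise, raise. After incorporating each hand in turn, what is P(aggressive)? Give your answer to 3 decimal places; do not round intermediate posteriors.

0.176

Each posterior becomes the prior for the next update.
After 'fold-or-call': normaliser = 0.45·0.1000 + 0.75·0.3500 + 0.6·0.5500; P(aggressive) ≈ 0.0706, P(balanced) ≈ 0.4118, P(conservative) ≈ 0.5176
After 'raise': normaliser = 0.55·0.0706 + 0.25·0.4118 + 0.4·0.5176; P(aggressive) ≈ 0.1113, P(balanced) ≈ 0.2951, P(conservative) ≈ 0.5936
After 'fold-or-call': normaliser = 0.45·0.1113 + 0.75·0.2951 + 0.6·0.5936; P(aggressive) ≈ 0.0798, P(balanced) ≈ 0.3527, P(conservative) ≈ 0.5675
After 'raise': normaliser = 0.55·0.0798 + 0.25·0.3527 + 0.4·0.5675; P(aggressive) ≈ 0.1222, P(balanced) ≈ 0.2456, P(conservative) ≈ 0.6322
After 'raise': normaliser = 0.55·0.1222 + 0.25·0.2456 + 0.4·0.6322; P(aggressive) ≈ 0.1762, P(balanced) ≈ 0.1609, P(conservative) ≈ 0.6629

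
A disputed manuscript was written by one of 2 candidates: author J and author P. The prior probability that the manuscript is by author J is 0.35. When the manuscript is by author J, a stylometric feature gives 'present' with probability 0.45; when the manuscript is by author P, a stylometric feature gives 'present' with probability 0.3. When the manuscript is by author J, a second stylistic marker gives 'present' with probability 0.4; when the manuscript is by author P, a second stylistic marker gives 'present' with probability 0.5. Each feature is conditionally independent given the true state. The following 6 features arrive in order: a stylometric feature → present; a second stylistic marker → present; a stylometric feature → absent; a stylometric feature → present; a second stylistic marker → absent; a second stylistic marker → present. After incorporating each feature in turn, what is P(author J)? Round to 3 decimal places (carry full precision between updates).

After a stylometric feature='present': P(author J) = 0.45·0.3500 / (0.45·0.3500 + 0.3·0.6500) ≈ 0.4468
After a second stylistic marker='present': P(author J) = 0.4·0.4468 / (0.4·0.4468 + 0.5·0.5532) ≈ 0.3925
After a stylometric feature='absent': P(author J) = 0.55·0.3925 / (0.55·0.3925 + 0.7·0.6075) ≈ 0.3367
After a stylometric feature='present': P(author J) = 0.45·0.3367 / (0.45·0.3367 + 0.3·0.6633) ≈ 0.4323
After a second stylistic marker='absent': P(author J) = 0.6·0.4323 / (0.6·0.4323 + 0.5·0.5677) ≈ 0.4775
After a second stylistic marker='present': P(author J) = 0.4·0.4775 / (0.4·0.4775 + 0.5·0.5225) ≈ 0.4223

0.422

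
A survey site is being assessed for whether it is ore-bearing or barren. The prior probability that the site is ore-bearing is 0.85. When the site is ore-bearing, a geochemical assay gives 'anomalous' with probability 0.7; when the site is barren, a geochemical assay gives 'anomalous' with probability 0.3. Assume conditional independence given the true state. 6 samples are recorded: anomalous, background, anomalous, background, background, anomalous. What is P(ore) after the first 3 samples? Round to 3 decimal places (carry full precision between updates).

0.930

After 'anomalous': P(ore) = 0.7·0.8500 / (0.7·0.8500 + 0.3·0.1500) ≈ 0.9297
After 'background': P(ore) = 0.3·0.9297 / (0.3·0.9297 + 0.7·0.0703) ≈ 0.8500
After 'anomalous': P(ore) = 0.7·0.8500 / (0.7·0.8500 + 0.3·0.1500) ≈ 0.9297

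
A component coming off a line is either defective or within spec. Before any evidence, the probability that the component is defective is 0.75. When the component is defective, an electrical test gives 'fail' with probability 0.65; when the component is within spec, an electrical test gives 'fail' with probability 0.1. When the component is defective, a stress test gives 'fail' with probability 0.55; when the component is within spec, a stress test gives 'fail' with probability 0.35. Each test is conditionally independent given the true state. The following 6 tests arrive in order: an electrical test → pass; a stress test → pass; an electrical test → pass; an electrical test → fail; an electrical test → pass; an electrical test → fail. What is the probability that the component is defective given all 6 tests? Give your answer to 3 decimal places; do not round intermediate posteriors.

After an electrical test='pass': P(defective) = 0.35·0.7500 / (0.35·0.7500 + 0.9·0.2500) ≈ 0.5385
After a stress test='pass': P(defective) = 0.45·0.5385 / (0.45·0.5385 + 0.65·0.4615) ≈ 0.4468
After an electrical test='pass': P(defective) = 0.35·0.4468 / (0.35·0.4468 + 0.9·0.5532) ≈ 0.2390
After an electrical test='fail': P(defective) = 0.65·0.2390 / (0.65·0.2390 + 0.1·0.7610) ≈ 0.6712
After an electrical test='pass': P(defective) = 0.35·0.6712 / (0.35·0.6712 + 0.9·0.3288) ≈ 0.4426
After an electrical test='fail': P(defective) = 0.65·0.4426 / (0.65·0.4426 + 0.1·0.5574) ≈ 0.8377

0.838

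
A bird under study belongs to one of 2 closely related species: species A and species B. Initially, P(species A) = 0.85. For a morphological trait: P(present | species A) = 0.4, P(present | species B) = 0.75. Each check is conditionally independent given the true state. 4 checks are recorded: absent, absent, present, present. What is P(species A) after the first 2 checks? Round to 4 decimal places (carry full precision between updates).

After 'absent': P(species A) = 0.6·0.8500 / (0.6·0.8500 + 0.25·0.1500) ≈ 0.9315
After 'absent': P(species A) = 0.6·0.9315 / (0.6·0.9315 + 0.25·0.0685) ≈ 0.9703

0.9703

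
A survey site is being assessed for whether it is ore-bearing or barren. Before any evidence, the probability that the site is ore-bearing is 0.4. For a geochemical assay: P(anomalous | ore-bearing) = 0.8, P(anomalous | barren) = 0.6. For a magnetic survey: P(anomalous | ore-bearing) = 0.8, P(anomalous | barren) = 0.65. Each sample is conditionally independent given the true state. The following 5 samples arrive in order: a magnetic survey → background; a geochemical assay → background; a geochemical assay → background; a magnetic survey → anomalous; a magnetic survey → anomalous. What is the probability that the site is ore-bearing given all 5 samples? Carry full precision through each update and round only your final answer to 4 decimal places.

Each posterior becomes the prior for the next update.
After a magnetic survey='background': P(ore) = 0.2·0.4000 / (0.2·0.4000 + 0.35·0.6000) ≈ 0.2759
After a geochemical assay='background': P(ore) = 0.2·0.2759 / (0.2·0.2759 + 0.4·0.7241) ≈ 0.1600
After a geochemical assay='background': P(ore) = 0.2·0.1600 / (0.2·0.1600 + 0.4·0.8400) ≈ 0.0870
After a magnetic survey='anomalous': P(ore) = 0.8·0.0870 / (0.8·0.0870 + 0.65·0.9130) ≈ 0.1049
After a magnetic survey='anomalous': P(ore) = 0.8·0.1049 / (0.8·0.1049 + 0.65·0.8951) ≈ 0.1261

0.1261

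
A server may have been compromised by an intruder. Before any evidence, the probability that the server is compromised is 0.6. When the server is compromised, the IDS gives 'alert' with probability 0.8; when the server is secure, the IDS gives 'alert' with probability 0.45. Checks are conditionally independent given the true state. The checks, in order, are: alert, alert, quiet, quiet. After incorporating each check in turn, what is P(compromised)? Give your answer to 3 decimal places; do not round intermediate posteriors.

0.385

After 'alert': P(compromised) = 0.8·0.6000 / (0.8·0.6000 + 0.45·0.4000) ≈ 0.7273
After 'alert': P(compromised) = 0.8·0.7273 / (0.8·0.7273 + 0.45·0.2727) ≈ 0.8258
After 'quiet': P(compromised) = 0.2·0.8258 / (0.2·0.8258 + 0.55·0.1742) ≈ 0.6329
After 'quiet': P(compromised) = 0.2·0.6329 / (0.2·0.6329 + 0.55·0.3671) ≈ 0.3853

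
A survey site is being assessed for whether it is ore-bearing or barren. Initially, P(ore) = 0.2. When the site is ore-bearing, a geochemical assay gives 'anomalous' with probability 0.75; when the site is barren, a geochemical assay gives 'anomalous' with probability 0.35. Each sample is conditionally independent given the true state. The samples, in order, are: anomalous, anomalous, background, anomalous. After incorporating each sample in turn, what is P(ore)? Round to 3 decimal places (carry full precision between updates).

After 'anomalous': P(ore) = 0.75·0.2000 / (0.75·0.2000 + 0.35·0.8000) ≈ 0.3488
After 'anomalous': P(ore) = 0.75·0.3488 / (0.75·0.3488 + 0.35·0.6512) ≈ 0.5344
After 'background': P(ore) = 0.25·0.5344 / (0.25·0.5344 + 0.65·0.4656) ≈ 0.3063
After 'anomalous': P(ore) = 0.75·0.3063 / (0.75·0.3063 + 0.35·0.6937) ≈ 0.4862

0.486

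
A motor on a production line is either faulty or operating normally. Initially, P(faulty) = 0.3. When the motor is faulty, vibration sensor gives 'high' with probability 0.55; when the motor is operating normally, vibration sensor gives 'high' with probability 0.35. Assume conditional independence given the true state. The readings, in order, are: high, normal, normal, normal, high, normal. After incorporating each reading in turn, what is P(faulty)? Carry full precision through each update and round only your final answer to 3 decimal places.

After 'high': P(faulty) = 0.55·0.3000 / (0.55·0.3000 + 0.35·0.7000) ≈ 0.4024
After 'normal': P(faulty) = 0.45·0.4024 / (0.45·0.4024 + 0.65·0.5976) ≈ 0.3180
After 'normal': P(faulty) = 0.45·0.3180 / (0.45·0.3180 + 0.65·0.6820) ≈ 0.2440
After 'normal': P(faulty) = 0.45·0.2440 / (0.45·0.2440 + 0.65·0.7560) ≈ 0.1827
After 'high': P(faulty) = 0.55·0.1827 / (0.55·0.1827 + 0.35·0.8173) ≈ 0.2599
After 'normal': P(faulty) = 0.45·0.2599 / (0.45·0.2599 + 0.65·0.7401) ≈ 0.1956

0.196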